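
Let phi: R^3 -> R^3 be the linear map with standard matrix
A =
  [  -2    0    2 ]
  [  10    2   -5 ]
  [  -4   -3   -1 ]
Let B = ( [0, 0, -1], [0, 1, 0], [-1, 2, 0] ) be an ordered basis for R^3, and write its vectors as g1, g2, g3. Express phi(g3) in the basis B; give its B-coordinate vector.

Column 3 of [phi]_B is the B-coordinate vector of phi(g3).
In standard coordinates phi(g3) = A g3 = [2, -6, -2].
Converting to B: [2, -6, -2] = 2g1 - 2g2 - 2g3, so the coordinate vector is [2, -2, -2].

[2, -2, -2]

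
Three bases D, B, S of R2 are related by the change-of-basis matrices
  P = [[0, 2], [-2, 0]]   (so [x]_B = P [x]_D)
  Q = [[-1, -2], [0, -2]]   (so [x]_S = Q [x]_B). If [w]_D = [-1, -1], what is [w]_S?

[-2, -4]

Apply P to get B-coordinates [-2, 2], then Q to get S-coordinates.
The result is [w]_S = [-2, -4].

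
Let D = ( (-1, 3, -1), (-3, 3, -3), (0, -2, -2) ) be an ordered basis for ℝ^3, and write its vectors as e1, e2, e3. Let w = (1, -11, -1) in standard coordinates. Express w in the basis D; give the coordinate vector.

Write w = c_1 e1 + ... + c_3 e3 and solve for the c_i.
Row-reducing the augmented matrix [M | w] gives c = (-4, 1, 1).
Check: -4e1 + e2 + e3 = (1, -11, -1).

(-4, 1, 1)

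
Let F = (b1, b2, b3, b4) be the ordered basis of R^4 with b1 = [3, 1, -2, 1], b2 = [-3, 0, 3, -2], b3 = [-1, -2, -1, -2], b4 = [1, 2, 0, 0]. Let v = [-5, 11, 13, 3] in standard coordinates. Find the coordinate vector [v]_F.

We seek scalars with c_1 b1 + ... + c_4 b4 = v; equivalently solve M c = v where the columns of M are b1, ..., b4.
Solving this 4x4 system gives c = (-3, 1, -4, 3).
Check: -3b1 + b2 - 4b3 + 3b4 = [-5, 11, 13, 3].

[-3, 1, -4, 3]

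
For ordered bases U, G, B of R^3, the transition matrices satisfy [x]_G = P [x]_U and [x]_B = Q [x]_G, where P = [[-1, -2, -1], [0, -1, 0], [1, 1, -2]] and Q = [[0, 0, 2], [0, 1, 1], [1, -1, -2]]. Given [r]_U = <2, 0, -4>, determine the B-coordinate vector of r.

Apply P to get G-coordinates <2, 0, 10>, then Q to get B-coordinates.
The result is [r]_B = <20, 10, -18>.

<20, 10, -18>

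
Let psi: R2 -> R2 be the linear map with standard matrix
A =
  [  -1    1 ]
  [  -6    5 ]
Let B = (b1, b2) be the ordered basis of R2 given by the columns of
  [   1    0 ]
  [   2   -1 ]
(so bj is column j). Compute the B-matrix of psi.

Let P have columns b1, b2. Then [psi]_B = P^(-1) A P.
Here det P = -1, so P^(-1) is integer; computing A P first and then P^(-1)(A P) gives [[1, -1], [-2, 3]].

[[1, -1], [-2, 3]]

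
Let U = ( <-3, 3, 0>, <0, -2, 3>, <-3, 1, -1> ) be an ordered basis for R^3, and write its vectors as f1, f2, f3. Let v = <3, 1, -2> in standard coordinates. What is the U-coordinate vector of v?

<0, -1, -1>

Write v = c_1 f1 + ... + c_3 f3 and solve for the c_i.
Gaussian elimination on [M | v] yields c = (0, -1, -1).
Check: 0·f1 - f2 - f3 = <3, 1, -2>.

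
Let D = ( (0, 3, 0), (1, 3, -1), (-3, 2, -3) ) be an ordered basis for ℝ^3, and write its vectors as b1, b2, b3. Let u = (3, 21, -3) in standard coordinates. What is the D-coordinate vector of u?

Write u = c_1 b1 + ... + c_3 b3 and solve for the c_i.
Row-reducing the augmented matrix [M | u] gives c = (4, 3, 0).
Check: 4b1 + 3b2 + 0·b3 = (3, 21, -3).

(4, 3, 0)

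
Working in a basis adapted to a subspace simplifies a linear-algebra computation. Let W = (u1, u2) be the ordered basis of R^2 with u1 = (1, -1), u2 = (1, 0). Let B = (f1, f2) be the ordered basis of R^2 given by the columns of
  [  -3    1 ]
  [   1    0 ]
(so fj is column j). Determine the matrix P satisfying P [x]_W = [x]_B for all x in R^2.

Take x = uj: its W-coordinates are the j-th standard unit vector, so P e_j — column j of P — equals [uj]_B.
u1 = -f1 - 2f2, giving column 1 = (-1, -2); repeating for each j gives P = [[-1, 0], [-2, 1]].

[[-1, 0], [-2, 1]]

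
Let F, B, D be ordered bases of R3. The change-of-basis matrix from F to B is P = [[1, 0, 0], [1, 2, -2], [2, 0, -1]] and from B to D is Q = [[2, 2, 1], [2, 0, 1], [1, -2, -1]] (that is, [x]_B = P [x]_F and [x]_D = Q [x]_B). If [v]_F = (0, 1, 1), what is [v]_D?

(-1, -1, 1)

Apply P to get B-coordinates (0, 0, -1), then Q to get D-coordinates.
The result is [v]_D = (-1, -1, 1).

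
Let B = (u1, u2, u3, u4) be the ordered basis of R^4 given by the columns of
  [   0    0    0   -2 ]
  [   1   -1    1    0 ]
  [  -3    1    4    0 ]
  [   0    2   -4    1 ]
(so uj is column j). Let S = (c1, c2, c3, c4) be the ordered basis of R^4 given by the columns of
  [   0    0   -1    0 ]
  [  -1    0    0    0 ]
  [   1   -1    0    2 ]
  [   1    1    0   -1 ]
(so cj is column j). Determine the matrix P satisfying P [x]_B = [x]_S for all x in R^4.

[[-1, 1, -1, 0], [0, 2, -1, 2], [0, 0, 0, 2], [-1, 1, 2, 1]]

Let M have columns uj and N have columns cj. Then for every x, N [x]_S = x = M [x]_B, so P = N^(-1) M.
Since det N = -1, N^(-1) has integer entries; multiplying gives P = [[-1, 1, -1, 0], [0, 2, -1, 2], [0, 0, 0, 2], [-1, 1, 2, 1]].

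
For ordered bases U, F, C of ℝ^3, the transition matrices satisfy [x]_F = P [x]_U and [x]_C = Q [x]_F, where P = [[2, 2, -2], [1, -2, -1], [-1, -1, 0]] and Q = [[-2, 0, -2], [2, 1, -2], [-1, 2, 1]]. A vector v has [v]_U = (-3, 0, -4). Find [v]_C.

First [v]_F = P [v]_U = (2, 1, 3).
Then [v]_C = Q [v]_F = (-10, -1, 3).

(-10, -1, 3)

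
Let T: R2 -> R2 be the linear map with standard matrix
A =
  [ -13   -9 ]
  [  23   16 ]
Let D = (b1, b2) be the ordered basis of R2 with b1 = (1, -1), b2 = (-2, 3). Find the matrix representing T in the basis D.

[[2, 1], [3, 1]]

The j-th column of [T]_D is [T(bj)]_D.
T(b1) = A b1 = (-4, 7) = 2b1 + 3b2, so column 1 is (2, 3).
Repeating for b2 and assembling the columns gives [[2, 1], [3, 1]].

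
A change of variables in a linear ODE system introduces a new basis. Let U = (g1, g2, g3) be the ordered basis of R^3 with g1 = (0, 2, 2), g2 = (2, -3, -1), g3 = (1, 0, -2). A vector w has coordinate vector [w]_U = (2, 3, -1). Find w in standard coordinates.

By definition w = 2g1 + 3g2 - g3.
Summing componentwise gives (5, -5, 3).

(5, -5, 3)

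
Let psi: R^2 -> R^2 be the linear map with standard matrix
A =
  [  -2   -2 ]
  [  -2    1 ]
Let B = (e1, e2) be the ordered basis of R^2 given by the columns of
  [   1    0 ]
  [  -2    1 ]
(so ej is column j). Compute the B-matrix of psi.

[[2, -2], [0, -3]]

Let P have columns e1, e2. Then [psi]_B = P^(-1) A P.
Here det P = 1, so P^(-1) is integer; computing A P first and then P^(-1)(A P) gives [[2, -2], [0, -3]].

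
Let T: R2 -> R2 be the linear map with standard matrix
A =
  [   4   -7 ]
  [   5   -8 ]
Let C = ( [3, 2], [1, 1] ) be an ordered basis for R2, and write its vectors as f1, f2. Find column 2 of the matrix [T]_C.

Column 2 of [T]_C is the C-coordinate vector of T(f2).
In standard coordinates T(f2) = A f2 = [-3, -3].
Converting to C: [-3, -3] = 0·f1 - 3f2, so the coordinate vector is [0, -3].

[0, -3]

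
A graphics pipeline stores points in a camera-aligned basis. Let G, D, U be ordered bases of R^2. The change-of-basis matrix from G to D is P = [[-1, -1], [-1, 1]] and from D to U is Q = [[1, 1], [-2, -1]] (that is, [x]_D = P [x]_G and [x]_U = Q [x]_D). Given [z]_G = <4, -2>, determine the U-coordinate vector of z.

<-8, 10>

First [z]_D = P [z]_G = <-2, -6>.
Then [z]_U = Q [z]_D = <-8, 10>.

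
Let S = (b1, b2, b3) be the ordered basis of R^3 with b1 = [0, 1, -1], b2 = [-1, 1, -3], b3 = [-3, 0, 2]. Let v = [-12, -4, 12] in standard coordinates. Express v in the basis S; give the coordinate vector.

[-4, 0, 4]

[v]_S is the unique c with M c = v, where M has columns b1, ..., b3.
Gaussian elimination on [M | v] yields c = (-4, 0, 4).
Check: -4b1 + 0·b2 + 4b3 = [-12, -4, 12].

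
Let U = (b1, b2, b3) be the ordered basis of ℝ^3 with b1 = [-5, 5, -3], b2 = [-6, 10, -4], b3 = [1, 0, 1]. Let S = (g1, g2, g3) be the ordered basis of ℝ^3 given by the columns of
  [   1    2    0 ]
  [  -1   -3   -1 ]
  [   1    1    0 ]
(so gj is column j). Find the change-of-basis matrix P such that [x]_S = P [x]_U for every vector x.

[[-1, -2, 1], [-2, -2, 0], [2, -2, -1]]

Let M have columns bj and N have columns gj. Then for every x, N [x]_S = x = M [x]_U, so P = N^(-1) M.
Since det N = -1, N^(-1) has integer entries; multiplying gives P = [[-1, -2, 1], [-2, -2, 0], [2, -2, -1]].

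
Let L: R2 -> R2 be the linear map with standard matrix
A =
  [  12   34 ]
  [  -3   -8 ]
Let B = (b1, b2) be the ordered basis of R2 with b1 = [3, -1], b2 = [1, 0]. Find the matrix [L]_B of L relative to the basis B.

[[1, 3], [-1, 3]]

The j-th column of [L]_B is [L(bj)]_B.
L(b1) = A b1 = [2, -1] = b1 - b2, so column 1 is [1, -1].
Repeating for b2 and assembling the columns gives [[1, 3], [-1, 3]].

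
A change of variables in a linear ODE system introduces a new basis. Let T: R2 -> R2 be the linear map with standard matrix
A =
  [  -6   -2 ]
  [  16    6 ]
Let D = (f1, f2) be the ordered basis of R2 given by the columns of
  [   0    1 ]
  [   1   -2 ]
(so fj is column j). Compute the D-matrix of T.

With P the matrix whose columns are f1, f2, [T]_D = P^(-1) A P.
Column by column: T(f1) = A f1 = <-2, 6>; its D-coordinates <2, -2> give column 1.
Continuing for each basis vector yields [T]_D = [[2, 0], [-2, -2]].

[[2, 0], [-2, -2]]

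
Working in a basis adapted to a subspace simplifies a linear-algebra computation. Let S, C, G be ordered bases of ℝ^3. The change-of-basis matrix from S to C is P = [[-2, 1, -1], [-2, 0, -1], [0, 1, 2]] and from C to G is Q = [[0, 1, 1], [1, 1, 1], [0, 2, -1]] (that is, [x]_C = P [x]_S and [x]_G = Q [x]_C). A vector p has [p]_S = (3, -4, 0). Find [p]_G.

Apply P to get C-coordinates (-10, -6, -4), then Q to get G-coordinates.
The result is [p]_G = (-10, -20, -8).

(-10, -20, -8)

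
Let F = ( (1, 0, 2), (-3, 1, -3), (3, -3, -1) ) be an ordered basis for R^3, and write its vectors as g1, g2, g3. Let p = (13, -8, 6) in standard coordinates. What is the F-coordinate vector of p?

(1, -2, 2)

We seek scalars with c_1 g1 + ... + c_3 g3 = p; equivalently solve M c = p where the columns of M are g1, ..., g3.
Gaussian elimination on [M | p] yields c = (1, -2, 2).
Check: g1 - 2g2 + 2g3 = (13, -8, 6).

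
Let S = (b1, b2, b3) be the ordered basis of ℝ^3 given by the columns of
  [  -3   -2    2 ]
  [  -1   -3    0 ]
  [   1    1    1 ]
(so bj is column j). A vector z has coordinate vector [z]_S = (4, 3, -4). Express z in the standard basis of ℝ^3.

z = M [z]_S, where M has columns b1, ..., b3.
Carrying out the matrix-vector product, z = (-26, -13, 3).

(-26, -13, 3)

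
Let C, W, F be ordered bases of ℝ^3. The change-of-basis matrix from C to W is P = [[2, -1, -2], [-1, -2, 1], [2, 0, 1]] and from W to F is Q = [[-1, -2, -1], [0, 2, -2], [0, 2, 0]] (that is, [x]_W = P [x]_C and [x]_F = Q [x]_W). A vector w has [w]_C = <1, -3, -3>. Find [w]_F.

<-14, 6, 4>

Apply P to get W-coordinates <11, 2, -1>, then Q to get F-coordinates.
The result is [w]_F = <-14, 6, 4>.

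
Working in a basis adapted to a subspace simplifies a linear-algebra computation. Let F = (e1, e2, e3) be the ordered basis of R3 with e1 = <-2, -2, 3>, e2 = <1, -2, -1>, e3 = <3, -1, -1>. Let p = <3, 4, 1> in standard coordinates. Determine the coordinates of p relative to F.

<0, -3, 2>

[p]_F is the unique c with M c = p, where M has columns e1, ..., e3.
Row-reducing the augmented matrix [M | p] gives c = (0, -3, 2).
Check: 0·e1 - 3e2 + 2e3 = <3, 4, 1>.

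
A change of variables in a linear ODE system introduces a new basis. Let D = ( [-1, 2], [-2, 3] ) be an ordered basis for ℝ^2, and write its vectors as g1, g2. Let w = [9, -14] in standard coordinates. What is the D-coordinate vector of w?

We seek scalars with c_1 g1 + c_2 g2 = w; equivalently solve M c = w where the columns of M are g1, g2.
System: -c_1 - 2c_2 = 9, 2c_1 + 3c_2 = -14; solving gives c_1 = -1, c_2 = -4.
Check: -g1 - 4g2 = [9, -14].

[-1, -4]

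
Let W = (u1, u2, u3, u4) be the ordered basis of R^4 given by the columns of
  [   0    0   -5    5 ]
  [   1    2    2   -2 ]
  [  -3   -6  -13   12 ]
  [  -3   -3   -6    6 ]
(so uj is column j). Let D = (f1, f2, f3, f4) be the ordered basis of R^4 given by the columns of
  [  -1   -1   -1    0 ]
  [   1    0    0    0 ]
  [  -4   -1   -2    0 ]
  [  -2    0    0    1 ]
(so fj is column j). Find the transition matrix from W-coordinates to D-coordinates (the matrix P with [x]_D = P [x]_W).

[[1, 2, 2, -2], [-1, -2, 1, -2], [0, 0, 2, -1], [-1, 1, -2, 2]]

Take x = uj: its W-coordinates are the j-th standard unit vector, so P e_j — column j of P — equals [uj]_D.
u1 = f1 - f2 + 0·f3 - f4, giving column 1 = (1, -1, 0, -1); repeating for each j gives P = [[1, 2, 2, -2], [-1, -2, 1, -2], [0, 0, 2, -1], [-1, 1, -2, 2]].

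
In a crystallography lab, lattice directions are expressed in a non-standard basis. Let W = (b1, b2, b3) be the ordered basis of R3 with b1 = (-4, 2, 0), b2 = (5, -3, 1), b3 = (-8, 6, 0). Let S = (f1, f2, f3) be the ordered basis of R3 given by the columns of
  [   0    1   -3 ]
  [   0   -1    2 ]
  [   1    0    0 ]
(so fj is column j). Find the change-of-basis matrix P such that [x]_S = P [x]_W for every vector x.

Let M have columns bj and N have columns fj. Then for every x, N [x]_S = x = M [x]_W, so P = N^(-1) M.
Since det N = -1, N^(-1) has integer entries; multiplying gives P = [[0, 1, 0], [2, -1, -2], [2, -2, 2]].

[[0, 1, 0], [2, -1, -2], [2, -2, 2]]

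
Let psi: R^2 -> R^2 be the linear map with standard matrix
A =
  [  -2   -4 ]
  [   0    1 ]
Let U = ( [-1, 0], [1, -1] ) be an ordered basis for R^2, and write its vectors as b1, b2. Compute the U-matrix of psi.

The j-th column of [psi]_U is [psi(bj)]_U.
psi(b1) = A b1 = [2, 0] = -2b1 + 0·b2, so column 1 is [-2, 0].
Repeating for b2 and assembling the columns gives [[-2, -1], [0, 1]].

[[-2, -1], [0, 1]]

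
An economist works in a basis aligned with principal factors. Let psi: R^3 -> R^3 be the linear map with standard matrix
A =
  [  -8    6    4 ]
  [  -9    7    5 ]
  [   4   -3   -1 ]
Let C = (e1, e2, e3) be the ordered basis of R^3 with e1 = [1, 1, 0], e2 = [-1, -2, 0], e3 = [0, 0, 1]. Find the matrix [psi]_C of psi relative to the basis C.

The j-th column of [psi]_C is [psi(ej)]_C.
psi(e1) = A e1 = [-2, -2, 1] = -2e1 + 0·e2 + e3, so column 1 is [-2, 0, 1].
Repeating for e2, e3 and assembling the columns gives [[-2, -3, 3], [0, 1, -1], [1, 2, -1]].

[[-2, -3, 3], [0, 1, -1], [1, 2, -1]]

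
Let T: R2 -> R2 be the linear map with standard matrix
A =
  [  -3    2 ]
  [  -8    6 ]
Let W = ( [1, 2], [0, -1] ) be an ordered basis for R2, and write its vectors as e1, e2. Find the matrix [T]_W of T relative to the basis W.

[[1, -2], [-2, 2]]

The j-th column of [T]_W is [T(ej)]_W.
T(e1) = A e1 = [1, 4] = e1 - 2e2, so column 1 is [1, -2].
Repeating for e2 and assembling the columns gives [[1, -2], [-2, 2]].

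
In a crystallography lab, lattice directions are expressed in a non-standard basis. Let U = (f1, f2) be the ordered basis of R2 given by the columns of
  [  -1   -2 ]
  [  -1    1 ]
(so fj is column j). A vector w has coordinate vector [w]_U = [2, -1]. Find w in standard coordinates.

[0, -3]

The coordinates say w = 2f1 - f2; adding the scaled basis vectors gives [0, -3].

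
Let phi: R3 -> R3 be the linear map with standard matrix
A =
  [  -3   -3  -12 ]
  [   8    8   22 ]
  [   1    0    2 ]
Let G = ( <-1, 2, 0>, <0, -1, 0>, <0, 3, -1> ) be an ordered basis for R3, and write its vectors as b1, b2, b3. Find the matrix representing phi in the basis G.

[[3, -3, -3], [1, 2, -2], [1, 0, 2]]

The j-th column of [phi]_G is [phi(bj)]_G.
phi(b1) = A b1 = <-3, 8, -1> = 3b1 + b2 + b3, so column 1 is <3, 1, 1>.
Repeating for b2, b3 and assembling the columns gives [[3, -3, -3], [1, 2, -2], [1, 0, 2]].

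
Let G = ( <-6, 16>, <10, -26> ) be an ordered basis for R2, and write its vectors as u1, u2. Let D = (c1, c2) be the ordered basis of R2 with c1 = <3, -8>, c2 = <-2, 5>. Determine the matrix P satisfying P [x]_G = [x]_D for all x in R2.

[[-2, 2], [0, -2]]

Let M have columns uj and N have columns cj. Then for every x, N [x]_D = x = M [x]_G, so P = N^(-1) M.
Since det N = -1, N^(-1) has integer entries; multiplying gives P = [[-2, 2], [0, -2]].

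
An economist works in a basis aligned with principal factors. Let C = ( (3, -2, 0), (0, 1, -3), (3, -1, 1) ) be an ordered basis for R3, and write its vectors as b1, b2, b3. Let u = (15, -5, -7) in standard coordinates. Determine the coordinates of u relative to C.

We seek scalars with c_1 b1 + ... + c_3 b3 = u; equivalently solve M c = u where the columns of M are b1, ..., b3.
Row-reducing the augmented matrix [M | u] gives c = (3, 3, 2).
Check: 3b1 + 3b2 + 2b3 = (15, -5, -7).

(3, 3, 2)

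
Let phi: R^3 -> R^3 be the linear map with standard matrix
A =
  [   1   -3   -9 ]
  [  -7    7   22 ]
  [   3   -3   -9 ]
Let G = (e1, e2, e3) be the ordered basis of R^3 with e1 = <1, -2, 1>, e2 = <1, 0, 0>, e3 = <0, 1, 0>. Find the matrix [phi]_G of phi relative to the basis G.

[[0, 3, -3], [-2, -2, 0], [1, -1, 1]]

With P the matrix whose columns are e1, ..., e3, [phi]_G = P^(-1) A P.
Column by column: phi(e1) = A e1 = <-2, 1, 0>; its G-coordinates <0, -2, 1> give column 1.
Continuing for each basis vector yields [phi]_G = [[0, 3, -3], [-2, -2, 0], [1, -1, 1]].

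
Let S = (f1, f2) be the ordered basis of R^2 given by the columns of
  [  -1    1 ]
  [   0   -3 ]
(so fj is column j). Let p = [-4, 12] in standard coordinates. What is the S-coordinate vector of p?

We seek scalars with c_1 f1 + c_2 f2 = p; equivalently solve M c = p where the columns of M are f1, f2.
System: -c_1 + c_2 = -4, 0c_1 - 3c_2 = 12; solving gives c_1 = 0, c_2 = -4.
Check: 0·f1 - 4f2 = [-4, 12].

[0, -4]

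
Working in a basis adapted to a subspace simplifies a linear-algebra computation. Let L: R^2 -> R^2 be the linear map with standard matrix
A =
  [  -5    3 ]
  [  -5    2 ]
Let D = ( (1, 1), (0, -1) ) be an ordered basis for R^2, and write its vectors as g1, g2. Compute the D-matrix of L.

The j-th column of [L]_D is [L(gj)]_D.
L(g1) = A g1 = (-2, -3) = -2g1 + g2, so column 1 is (-2, 1).
Repeating for g2 and assembling the columns gives [[-2, -3], [1, -1]].

[[-2, -3], [1, -1]]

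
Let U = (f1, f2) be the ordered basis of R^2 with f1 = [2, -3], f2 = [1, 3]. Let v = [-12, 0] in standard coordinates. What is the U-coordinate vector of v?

Write v = c_1 f1 + c_2 f2 and solve for the c_i.
System: 2c_1 + c_2 = -12, -3c_1 + 3c_2 = 0; solving gives c_1 = -4, c_2 = -4.
Check: -4f1 - 4f2 = [-12, 0].

[-4, -4]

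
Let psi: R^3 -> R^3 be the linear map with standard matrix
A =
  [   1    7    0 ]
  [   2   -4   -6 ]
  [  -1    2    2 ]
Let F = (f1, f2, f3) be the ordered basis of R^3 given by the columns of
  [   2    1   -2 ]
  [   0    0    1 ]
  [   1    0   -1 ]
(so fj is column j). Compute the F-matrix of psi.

The j-th column of [psi]_F is [psi(fj)]_F.
psi(f1) = A f1 = [2, -2, 0] = -2f1 + 2f2 - 2f3, so column 1 is [-2, 2, -2].
Repeating for f2, f3 and assembling the columns gives [[-2, 1, 0], [2, 3, 1], [-2, 2, -2]].

[[-2, 1, 0], [2, 3, 1], [-2, 2, -2]]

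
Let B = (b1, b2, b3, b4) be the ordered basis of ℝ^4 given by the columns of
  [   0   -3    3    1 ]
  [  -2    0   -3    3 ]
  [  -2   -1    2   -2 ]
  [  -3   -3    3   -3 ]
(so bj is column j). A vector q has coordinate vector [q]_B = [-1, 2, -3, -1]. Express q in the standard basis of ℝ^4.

By definition q = -b1 + 2b2 - 3b3 - b4.
Summing componentwise gives [-16, 8, -4, -9].

[-16, 8, -4, -9]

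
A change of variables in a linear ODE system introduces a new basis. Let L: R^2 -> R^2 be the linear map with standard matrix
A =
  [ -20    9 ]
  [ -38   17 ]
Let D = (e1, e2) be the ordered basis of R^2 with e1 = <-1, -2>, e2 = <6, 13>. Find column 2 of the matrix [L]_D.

<-3, -1>

Compute L(e2) = A e2 = <-3, -7> in standard coordinates.
Then write this in D-coordinates: solve for y in y_1 e1 + y_2 e2 = <-3, -7>.
This gives y = <-3, -1>, which is column 2 of [L]_D.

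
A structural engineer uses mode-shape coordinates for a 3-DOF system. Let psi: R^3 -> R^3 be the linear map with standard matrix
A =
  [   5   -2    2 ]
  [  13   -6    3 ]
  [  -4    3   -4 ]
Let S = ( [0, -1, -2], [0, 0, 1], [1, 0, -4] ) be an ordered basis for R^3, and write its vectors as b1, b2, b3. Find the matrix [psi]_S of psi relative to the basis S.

[[0, -3, -1], [-3, -2, -2], [-2, 2, -3]]

With P the matrix whose columns are b1, ..., b3, [psi]_S = P^(-1) A P.
Column by column: psi(b1) = A b1 = [-2, 0, 5]; its S-coordinates [0, -3, -2] give column 1.
Continuing for each basis vector yields [psi]_S = [[0, -3, -1], [-3, -2, -2], [-2, 2, -3]].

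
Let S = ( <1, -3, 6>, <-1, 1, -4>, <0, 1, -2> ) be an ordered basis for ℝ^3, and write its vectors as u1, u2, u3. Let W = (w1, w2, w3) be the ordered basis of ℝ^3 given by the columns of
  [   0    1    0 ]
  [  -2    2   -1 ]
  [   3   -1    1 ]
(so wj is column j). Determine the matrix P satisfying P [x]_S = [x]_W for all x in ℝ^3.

Column j of P is [uj]_W, since P maps S-coordinates to W-coordinates.
Expressing u1 in W: u1 = 2w1 + w2 + w3, so column 1 of P is <2, 1, 1>.
Doing the same for each uj gives P = [[2, -2, -1], [1, -1, 0], [1, 1, 1]].

[[2, -2, -1], [1, -1, 0], [1, 1, 1]]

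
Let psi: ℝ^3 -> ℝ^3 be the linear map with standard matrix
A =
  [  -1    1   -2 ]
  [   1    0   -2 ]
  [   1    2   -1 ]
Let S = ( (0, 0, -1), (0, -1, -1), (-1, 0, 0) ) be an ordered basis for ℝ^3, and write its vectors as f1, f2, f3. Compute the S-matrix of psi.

With P the matrix whose columns are f1, ..., f3, [psi]_S = P^(-1) A P.
Column by column: psi(f1) = A f1 = (2, 2, 1); its S-coordinates (1, -2, -2) give column 1.
Continuing for each basis vector yields [psi]_S = [[1, 3, 0], [-2, -2, 1], [-2, -1, -1]].

[[1, 3, 0], [-2, -2, 1], [-2, -1, -1]]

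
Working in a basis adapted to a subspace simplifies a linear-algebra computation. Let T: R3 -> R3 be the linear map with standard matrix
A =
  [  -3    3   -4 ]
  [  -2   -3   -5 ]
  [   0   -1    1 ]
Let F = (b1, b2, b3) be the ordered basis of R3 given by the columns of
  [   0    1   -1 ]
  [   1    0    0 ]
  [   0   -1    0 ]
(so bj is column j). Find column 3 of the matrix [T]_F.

Column 3 of [T]_F is the F-coordinate vector of T(b3).
In standard coordinates T(b3) = A b3 = [3, 2, 0].
Converting to F: [3, 2, 0] = 2b1 + 0·b2 - 3b3, so the coordinate vector is [2, 0, -3].

[2, 0, -3]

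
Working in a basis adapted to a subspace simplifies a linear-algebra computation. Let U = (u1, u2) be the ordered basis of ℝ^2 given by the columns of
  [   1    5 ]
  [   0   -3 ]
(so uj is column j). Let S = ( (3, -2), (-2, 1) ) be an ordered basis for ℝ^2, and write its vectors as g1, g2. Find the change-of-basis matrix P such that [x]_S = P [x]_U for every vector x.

Let M have columns uj and N have columns gj. Then for every x, N [x]_S = x = M [x]_U, so P = N^(-1) M.
Since det N = -1, N^(-1) has integer entries; multiplying gives P = [[-1, 1], [-2, -1]].

[[-1, 1], [-2, -1]]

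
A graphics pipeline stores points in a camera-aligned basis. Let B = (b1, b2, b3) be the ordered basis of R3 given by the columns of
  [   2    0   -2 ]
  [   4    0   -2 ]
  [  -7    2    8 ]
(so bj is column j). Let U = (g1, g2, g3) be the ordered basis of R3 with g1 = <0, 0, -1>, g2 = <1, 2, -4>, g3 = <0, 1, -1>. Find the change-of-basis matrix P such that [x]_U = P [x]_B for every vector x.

Take x = bj: its B-coordinates are the j-th standard unit vector, so P e_j — column j of P — equals [bj]_U.
b1 = -g1 + 2g2 + 0·g3, giving column 1 = <-1, 2, 0>; repeating for each j gives P = [[-1, -2, -2], [2, 0, -2], [0, 0, 2]].

[[-1, -2, -2], [2, 0, -2], [0, 0, 2]]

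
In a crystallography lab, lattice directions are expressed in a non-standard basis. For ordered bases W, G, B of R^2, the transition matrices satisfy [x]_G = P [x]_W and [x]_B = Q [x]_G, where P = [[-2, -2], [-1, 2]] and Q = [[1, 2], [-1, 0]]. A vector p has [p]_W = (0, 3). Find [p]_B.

Composing the changes, [p]_B = Q P [p]_W.
Q P = [[-4, 2], [2, 2]]; applying this to (0, 3) gives (6, 6).

(6, 6)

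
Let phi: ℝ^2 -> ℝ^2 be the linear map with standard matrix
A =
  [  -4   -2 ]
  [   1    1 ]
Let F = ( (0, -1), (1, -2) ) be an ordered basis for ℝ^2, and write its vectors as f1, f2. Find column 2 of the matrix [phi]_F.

Column 2 of [phi]_F is the F-coordinate vector of phi(f2).
In standard coordinates phi(f2) = A f2 = (0, -1).
Converting to F: (0, -1) = f1 + 0·f2, so the coordinate vector is (1, 0).

(1, 0)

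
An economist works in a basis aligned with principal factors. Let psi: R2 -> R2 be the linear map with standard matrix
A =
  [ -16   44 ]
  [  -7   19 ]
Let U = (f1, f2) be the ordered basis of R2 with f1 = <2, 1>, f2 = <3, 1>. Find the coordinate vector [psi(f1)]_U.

Column 1 of [psi]_U is the U-coordinate vector of psi(f1).
In standard coordinates psi(f1) = A f1 = <12, 5>.
Converting to U: <12, 5> = 3f1 + 2f2, so the coordinate vector is <3, 2>.

<3, 2>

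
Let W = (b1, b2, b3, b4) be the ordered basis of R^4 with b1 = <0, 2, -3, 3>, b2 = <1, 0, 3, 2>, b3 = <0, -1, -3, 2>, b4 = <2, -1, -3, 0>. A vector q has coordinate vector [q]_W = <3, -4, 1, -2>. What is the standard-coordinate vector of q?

The coordinates say q = 3b1 - 4b2 + b3 - 2b4; adding the scaled basis vectors gives <-8, 7, -18, 3>.

<-8, 7, -18, 3>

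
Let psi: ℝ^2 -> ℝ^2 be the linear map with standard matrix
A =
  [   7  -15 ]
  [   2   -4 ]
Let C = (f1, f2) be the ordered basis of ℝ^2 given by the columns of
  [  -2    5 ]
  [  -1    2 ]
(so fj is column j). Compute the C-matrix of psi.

[[2, 0], [1, 1]]

With P the matrix whose columns are f1, f2, [psi]_C = P^(-1) A P.
Column by column: psi(f1) = A f1 = (1, 0); its C-coordinates (2, 1) give column 1.
Continuing for each basis vector yields [psi]_C = [[2, 0], [1, 1]].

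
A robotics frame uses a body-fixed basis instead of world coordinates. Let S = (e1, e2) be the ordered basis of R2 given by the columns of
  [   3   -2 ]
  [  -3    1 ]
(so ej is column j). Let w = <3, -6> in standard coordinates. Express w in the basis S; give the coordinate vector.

We seek scalars with c_1 e1 + c_2 e2 = w; equivalently solve M c = w where the columns of M are e1, e2.
System: 3c_1 - 2c_2 = 3, -3c_1 + c_2 = -6; solving gives c_1 = 3, c_2 = 3.
Check: 3e1 + 3e2 = <3, -6>.

<3, 3>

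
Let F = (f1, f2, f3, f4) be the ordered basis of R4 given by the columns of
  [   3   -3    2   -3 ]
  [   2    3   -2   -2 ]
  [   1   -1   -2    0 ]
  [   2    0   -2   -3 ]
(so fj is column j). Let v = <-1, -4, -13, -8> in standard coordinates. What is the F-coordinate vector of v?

<-3, 2, 4, -2>

Write v = c_1 f1 + ... + c_4 f4 and solve for the c_i.
Row-reducing the augmented matrix [M | v] gives c = (-3, 2, 4, -2).
Check: -3f1 + 2f2 + 4f3 - 2f4 = <-1, -4, -13, -8>.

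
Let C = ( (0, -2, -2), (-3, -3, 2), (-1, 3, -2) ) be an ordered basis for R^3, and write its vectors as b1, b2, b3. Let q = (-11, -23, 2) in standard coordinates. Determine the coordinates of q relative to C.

(4, 4, -1)

[q]_C is the unique c with M c = q, where M has columns b1, ..., b3.
Solving this 3x3 system gives c = (4, 4, -1).
Check: 4b1 + 4b2 - b3 = (-11, -23, 2).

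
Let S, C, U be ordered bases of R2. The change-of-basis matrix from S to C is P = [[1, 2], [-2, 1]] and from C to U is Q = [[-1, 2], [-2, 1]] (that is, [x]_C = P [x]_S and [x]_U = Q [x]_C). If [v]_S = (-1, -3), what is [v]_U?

(5, 13)

Composing the changes, [v]_U = Q P [v]_S.
Q P = [[-5, 0], [-4, -3]]; applying this to (-1, -3) gives (5, 13).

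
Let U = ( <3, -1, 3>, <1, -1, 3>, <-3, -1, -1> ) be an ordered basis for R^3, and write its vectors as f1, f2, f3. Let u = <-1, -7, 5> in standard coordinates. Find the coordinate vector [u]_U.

<4, -1, 4>

[u]_U is the unique c with M c = u, where M has columns f1, ..., f3.
Row-reducing the augmented matrix [M | u] gives c = (4, -1, 4).
Check: 4f1 - f2 + 4f3 = <-1, -7, 5>.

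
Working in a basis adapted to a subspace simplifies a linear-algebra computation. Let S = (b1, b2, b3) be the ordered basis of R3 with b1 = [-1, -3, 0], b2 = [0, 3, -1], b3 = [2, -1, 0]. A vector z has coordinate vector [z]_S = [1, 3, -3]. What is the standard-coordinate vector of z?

[-7, 9, -3]

z = M [z]_S, where M has columns b1, ..., b3.
Carrying out the matrix-vector product, z = [-7, 9, -3].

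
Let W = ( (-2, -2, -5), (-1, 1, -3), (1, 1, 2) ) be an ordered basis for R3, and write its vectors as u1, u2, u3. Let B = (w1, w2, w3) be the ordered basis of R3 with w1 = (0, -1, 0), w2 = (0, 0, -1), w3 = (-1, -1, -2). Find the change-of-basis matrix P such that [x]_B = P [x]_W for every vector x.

[[0, -2, 0], [1, 1, 0], [2, 1, -1]]

Take x = uj: its W-coordinates are the j-th standard unit vector, so P e_j — column j of P — equals [uj]_B.
u1 = 0·w1 + w2 + 2w3, giving column 1 = (0, 1, 2); repeating for each j gives P = [[0, -2, 0], [1, 1, 0], [2, 1, -1]].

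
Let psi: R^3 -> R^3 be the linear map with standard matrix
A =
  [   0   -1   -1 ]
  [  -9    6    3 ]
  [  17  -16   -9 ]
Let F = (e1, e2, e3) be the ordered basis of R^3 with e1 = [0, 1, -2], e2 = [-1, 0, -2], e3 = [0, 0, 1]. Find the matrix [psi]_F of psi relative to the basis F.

[[0, 3, 3], [-1, -2, 1], [0, 3, -1]]

With P the matrix whose columns are e1, ..., e3, [psi]_F = P^(-1) A P.
Column by column: psi(e1) = A e1 = [1, 0, 2]; its F-coordinates [0, -1, 0] give column 1.
Continuing for each basis vector yields [psi]_F = [[0, 3, 3], [-1, -2, 1], [0, 3, -1]].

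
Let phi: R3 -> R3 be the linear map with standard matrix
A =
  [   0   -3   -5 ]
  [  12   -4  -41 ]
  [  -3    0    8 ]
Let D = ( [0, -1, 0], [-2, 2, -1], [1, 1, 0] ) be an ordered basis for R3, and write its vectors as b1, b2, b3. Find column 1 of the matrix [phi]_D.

Column 1 of [phi]_D is the D-coordinate vector of phi(b1).
In standard coordinates phi(b1) = A b1 = [3, 4, 0].
Converting to D: [3, 4, 0] = -b1 + 0·b2 + 3b3, so the coordinate vector is [-1, 0, 3].

[-1, 0, 3]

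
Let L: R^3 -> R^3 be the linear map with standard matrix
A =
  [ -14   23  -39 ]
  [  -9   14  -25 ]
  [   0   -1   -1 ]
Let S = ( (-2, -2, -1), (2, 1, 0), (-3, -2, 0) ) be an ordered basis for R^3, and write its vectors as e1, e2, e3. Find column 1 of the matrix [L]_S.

Compute L(e1) = A e1 = (21, 15, 3) in standard coordinates.
Then write this in S-coordinates: solve for y in y_1 e1 + ... + y_3 e3 = (21, 15, 3).
This gives y = (-3, 3, -3), which is column 1 of [L]_S.

(-3, 3, -3)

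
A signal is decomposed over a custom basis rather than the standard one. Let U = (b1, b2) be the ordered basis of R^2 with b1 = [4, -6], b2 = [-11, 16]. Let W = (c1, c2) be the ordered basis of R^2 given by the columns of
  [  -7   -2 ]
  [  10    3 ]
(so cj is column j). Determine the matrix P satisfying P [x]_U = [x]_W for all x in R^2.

[[0, 1], [-2, 2]]

Take x = bj: its U-coordinates are the j-th standard unit vector, so P e_j — column j of P — equals [bj]_W.
b1 = 0·c1 - 2c2, giving column 1 = [0, -2]; repeating for each j gives P = [[0, 1], [-2, 2]].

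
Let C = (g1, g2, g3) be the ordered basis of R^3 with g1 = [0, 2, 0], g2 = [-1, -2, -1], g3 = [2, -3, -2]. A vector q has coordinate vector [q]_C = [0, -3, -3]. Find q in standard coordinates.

The coordinates say q = 0·g1 - 3g2 - 3g3; adding the scaled basis vectors gives [-3, 15, 9].

[-3, 15, 9]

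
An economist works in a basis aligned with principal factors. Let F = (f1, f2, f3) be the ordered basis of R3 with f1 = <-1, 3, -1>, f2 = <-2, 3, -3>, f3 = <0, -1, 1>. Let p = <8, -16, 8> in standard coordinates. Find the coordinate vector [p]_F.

Write p = c_1 f1 + ... + c_3 f3 and solve for the c_i.
Solving this 3x3 system gives c = (-4, -2, -2).
Check: -4f1 - 2f2 - 2f3 = <8, -16, 8>.

<-4, -2, -2>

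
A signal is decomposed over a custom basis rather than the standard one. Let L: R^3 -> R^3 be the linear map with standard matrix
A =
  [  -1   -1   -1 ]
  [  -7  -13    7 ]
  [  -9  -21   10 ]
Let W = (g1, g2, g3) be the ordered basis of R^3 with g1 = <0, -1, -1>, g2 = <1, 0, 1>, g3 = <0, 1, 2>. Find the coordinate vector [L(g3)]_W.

<0, -3, 1>

Compute L(g3) = A g3 = <-3, 1, -1> in standard coordinates.
Then write this in W-coordinates: solve for y in y_1 g1 + ... + y_3 g3 = <-3, 1, -1>.
This gives y = <0, -3, 1>, which is column 3 of [L]_W.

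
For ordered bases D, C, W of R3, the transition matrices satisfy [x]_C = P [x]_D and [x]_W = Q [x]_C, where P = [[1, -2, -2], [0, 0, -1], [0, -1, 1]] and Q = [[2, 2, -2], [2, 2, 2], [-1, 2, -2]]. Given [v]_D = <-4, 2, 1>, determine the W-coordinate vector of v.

Apply P to get C-coordinates <-10, -1, -1>, then Q to get W-coordinates.
The result is [v]_W = <-20, -24, 10>.

<-20, -24, 10>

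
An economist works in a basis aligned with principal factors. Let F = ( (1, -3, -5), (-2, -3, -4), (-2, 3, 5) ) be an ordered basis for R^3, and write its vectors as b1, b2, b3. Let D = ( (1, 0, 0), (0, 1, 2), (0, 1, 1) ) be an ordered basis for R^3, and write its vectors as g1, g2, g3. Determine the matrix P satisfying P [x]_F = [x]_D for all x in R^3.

Let M have columns bj and N have columns gj. Then for every x, N [x]_D = x = M [x]_F, so P = N^(-1) M.
Since det N = -1, N^(-1) has integer entries; multiplying gives P = [[1, -2, -2], [-2, -1, 2], [-1, -2, 1]].

[[1, -2, -2], [-2, -1, 2], [-1, -2, 1]]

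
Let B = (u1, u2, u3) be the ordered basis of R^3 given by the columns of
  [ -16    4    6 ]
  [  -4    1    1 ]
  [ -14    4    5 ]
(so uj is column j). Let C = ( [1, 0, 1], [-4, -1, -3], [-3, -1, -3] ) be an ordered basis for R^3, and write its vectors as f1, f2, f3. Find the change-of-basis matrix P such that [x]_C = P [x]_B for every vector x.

Take x = uj: its B-coordinates are the j-th standard unit vector, so P e_j — column j of P — equals [uj]_C.
u1 = -2f1 + 2f2 + 2f3, giving column 1 = [-2, 2, 2]; repeating for each j gives P = [[-2, 1, 2], [2, 0, -1], [2, -1, 0]].

[[-2, 1, 2], [2, 0, -1], [2, -1, 0]]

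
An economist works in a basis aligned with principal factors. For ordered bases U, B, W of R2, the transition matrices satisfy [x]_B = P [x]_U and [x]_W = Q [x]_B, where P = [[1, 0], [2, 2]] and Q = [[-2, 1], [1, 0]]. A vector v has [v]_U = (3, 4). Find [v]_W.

(8, 3)

First [v]_B = P [v]_U = (3, 14).
Then [v]_W = Q [v]_B = (8, 3).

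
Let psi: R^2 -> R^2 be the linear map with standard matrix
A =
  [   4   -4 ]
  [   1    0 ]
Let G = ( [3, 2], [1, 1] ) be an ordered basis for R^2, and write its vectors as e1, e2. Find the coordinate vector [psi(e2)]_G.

Compute psi(e2) = A e2 = [0, 1] in standard coordinates.
Then write this in G-coordinates: solve for y in y_1 e1 + y_2 e2 = [0, 1].
This gives y = [-1, 3], which is column 2 of [psi]_G.

[-1, 3]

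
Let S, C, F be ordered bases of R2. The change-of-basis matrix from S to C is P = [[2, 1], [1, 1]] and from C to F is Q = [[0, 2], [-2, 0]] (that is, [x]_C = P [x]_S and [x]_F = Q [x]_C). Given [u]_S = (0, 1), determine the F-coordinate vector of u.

Apply P to get C-coordinates (1, 1), then Q to get F-coordinates.
The result is [u]_F = (2, -2).

(2, -2)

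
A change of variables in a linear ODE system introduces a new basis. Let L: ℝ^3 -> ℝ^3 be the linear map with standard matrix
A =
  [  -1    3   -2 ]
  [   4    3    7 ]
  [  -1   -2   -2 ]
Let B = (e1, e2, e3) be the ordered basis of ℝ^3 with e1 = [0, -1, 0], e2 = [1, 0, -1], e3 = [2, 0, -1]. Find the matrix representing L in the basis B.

[[3, 3, -1], [-1, -3, 0], [-1, 2, 0]]

Let P have columns e1, ..., e3. Then [L]_B = P^(-1) A P.
Here det P = 1, so P^(-1) is integer; computing A P first and then P^(-1)(A P) gives [[3, 3, -1], [-1, -3, 0], [-1, 2, 0]].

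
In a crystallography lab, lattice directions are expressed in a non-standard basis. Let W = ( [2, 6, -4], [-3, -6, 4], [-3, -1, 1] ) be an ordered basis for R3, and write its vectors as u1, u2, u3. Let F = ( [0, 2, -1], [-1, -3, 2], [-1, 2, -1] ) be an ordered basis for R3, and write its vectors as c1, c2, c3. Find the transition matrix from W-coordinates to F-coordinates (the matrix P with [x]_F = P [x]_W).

Column j of P is [uj]_F, since P maps W-coordinates to F-coordinates.
Expressing u1 in F: u1 = 0·c1 - 2c2 + 0·c3, so column 1 of P is [0, -2, 0].
Doing the same for each uj gives P = [[0, -1, -1], [-2, 2, 1], [0, 1, 2]].

[[0, -1, -1], [-2, 2, 1], [0, 1, 2]]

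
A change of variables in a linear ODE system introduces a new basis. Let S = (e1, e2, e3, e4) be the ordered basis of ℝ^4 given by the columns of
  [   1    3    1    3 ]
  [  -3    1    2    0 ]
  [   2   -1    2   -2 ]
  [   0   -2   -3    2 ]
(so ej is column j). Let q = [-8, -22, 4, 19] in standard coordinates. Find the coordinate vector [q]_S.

[4, -4, -3, 1]

We seek scalars with c_1 e1 + ... + c_4 e4 = q; equivalently solve M c = q where the columns of M are e1, ..., e4.
Gaussian elimination on [M | q] yields c = (4, -4, -3, 1).
Check: 4e1 - 4e2 - 3e3 + e4 = [-8, -22, 4, 19].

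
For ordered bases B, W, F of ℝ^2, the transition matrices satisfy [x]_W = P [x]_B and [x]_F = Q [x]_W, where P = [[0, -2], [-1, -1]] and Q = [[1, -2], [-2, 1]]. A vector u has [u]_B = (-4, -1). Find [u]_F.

Apply P to get W-coordinates (2, 5), then Q to get F-coordinates.
The result is [u]_F = (-8, 1).

(-8, 1)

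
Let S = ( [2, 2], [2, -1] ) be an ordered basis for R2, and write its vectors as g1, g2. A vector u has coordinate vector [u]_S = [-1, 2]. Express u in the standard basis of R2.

The coordinates say u = -g1 + 2g2; adding the scaled basis vectors gives [2, -4].

[2, -4]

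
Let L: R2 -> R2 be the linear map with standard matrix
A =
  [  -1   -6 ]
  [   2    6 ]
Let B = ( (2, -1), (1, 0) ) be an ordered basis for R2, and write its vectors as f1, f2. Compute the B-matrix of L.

The j-th column of [L]_B is [L(fj)]_B.
L(f1) = A f1 = (4, -2) = 2f1 + 0·f2, so column 1 is (2, 0).
Repeating for f2 and assembling the columns gives [[2, -2], [0, 3]].

[[2, -2], [0, 3]]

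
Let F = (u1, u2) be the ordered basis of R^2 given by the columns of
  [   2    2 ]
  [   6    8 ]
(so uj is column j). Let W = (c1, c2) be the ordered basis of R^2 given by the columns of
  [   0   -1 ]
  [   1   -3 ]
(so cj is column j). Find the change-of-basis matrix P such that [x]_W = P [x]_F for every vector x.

[[0, 2], [-2, -2]]

Column j of P is [uj]_W, since P maps F-coordinates to W-coordinates.
Expressing u1 in W: u1 = 0·c1 - 2c2, so column 1 of P is [0, -2].
Doing the same for each uj gives P = [[0, 2], [-2, -2]].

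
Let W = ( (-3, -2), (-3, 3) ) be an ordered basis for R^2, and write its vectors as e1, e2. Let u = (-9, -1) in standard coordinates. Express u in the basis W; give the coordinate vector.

We seek scalars with c_1 e1 + c_2 e2 = u; equivalently solve M c = u where the columns of M are e1, e2.
System: -3c_1 - 3c_2 = -9, -2c_1 + 3c_2 = -1; solving gives c_1 = 2, c_2 = 1.
Check: 2e1 + e2 = (-9, -1).

(2, 1)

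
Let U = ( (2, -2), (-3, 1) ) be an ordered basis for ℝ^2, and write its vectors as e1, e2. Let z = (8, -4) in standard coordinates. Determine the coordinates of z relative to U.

[z]_U is the unique c with M c = z, where M has columns e1, e2.
System: 2c_1 - 3c_2 = 8, -2c_1 + c_2 = -4; solving gives c_1 = 1, c_2 = -2.
Check: e1 - 2e2 = (8, -4).

(1, -2)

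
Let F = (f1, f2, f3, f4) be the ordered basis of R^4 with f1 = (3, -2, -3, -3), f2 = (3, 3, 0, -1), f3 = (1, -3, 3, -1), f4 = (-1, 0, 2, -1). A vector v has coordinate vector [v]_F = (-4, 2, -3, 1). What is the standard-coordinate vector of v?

The coordinates say v = -4f1 + 2f2 - 3f3 + f4; adding the scaled basis vectors gives (-10, 23, 5, 12).

(-10, 23, 5, 12)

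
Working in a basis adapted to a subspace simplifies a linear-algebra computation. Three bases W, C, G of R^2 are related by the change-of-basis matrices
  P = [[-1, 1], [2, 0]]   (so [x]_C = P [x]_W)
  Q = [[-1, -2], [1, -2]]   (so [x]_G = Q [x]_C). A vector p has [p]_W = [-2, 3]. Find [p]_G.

First [p]_C = P [p]_W = [5, -4].
Then [p]_G = Q [p]_C = [3, 13].

[3, 13]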